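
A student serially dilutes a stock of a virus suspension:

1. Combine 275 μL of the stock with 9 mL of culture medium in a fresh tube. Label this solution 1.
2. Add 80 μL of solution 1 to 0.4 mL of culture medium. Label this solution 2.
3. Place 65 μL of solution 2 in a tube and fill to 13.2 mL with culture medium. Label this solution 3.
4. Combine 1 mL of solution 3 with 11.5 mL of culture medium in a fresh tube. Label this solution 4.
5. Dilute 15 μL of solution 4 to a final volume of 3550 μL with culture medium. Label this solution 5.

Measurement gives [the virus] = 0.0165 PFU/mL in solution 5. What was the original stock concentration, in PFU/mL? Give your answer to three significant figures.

2.01 × 10^6 PFU/mL

Step 1: 275 μL + 9 mL = 9275 μL total → factor 9275/275 = 33.727
Step 2: 80 μL + 0.4 mL = 480 μL total → factor 480/80 = 6
Step 3: 65 μL brought to 13.2 mL → factor 13200/65 = 203.08
Step 4: 1 mL + 11.5 mL = 12.5 mL total → factor 12.5/1 = 12.5
Step 5: 15 μL brought to 3550 μL → factor 3550/15 = 236.67
Overall dilution factor = 33.727 × 6 × 203.08 × 12.5 × 236.67 = 1.2157 × 10^8
Stock = 0.0165 PFU/mL × 1.2157 × 10^8 = 2.01 × 10^6 PFU/mL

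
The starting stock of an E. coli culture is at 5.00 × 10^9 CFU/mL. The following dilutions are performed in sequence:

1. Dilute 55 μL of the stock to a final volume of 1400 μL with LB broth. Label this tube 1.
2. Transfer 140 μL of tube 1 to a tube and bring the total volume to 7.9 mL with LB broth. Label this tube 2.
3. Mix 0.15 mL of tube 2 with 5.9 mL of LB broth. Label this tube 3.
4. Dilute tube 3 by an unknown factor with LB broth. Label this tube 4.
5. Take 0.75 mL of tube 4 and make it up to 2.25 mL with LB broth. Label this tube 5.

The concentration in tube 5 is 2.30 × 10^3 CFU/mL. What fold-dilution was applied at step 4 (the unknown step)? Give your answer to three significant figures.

Step 1: 55 μL brought to 1400 μL → factor 1400/55 = 25.455
Step 2: 140 μL brought to 7.9 mL → factor 7900/140 = 56.429
Step 3: 0.15 mL + 5.9 mL = 6.05 mL total → factor 6.05/0.15 = 40.333
Step 4: unknown factor x
Step 5: 0.75 mL brought to 2.25 mL → factor 2.25/0.75 = 3
Product of known-step factors = 1.738 × 10^5
Overall factor = 5.00 × 10^9 CFU/mL / (2.30 × 10^3 CFU/mL) = 2.1739 × 10^6
x = 2.1739 × 10^6 / 1.738 × 10^5 = 12.5

12.5-fold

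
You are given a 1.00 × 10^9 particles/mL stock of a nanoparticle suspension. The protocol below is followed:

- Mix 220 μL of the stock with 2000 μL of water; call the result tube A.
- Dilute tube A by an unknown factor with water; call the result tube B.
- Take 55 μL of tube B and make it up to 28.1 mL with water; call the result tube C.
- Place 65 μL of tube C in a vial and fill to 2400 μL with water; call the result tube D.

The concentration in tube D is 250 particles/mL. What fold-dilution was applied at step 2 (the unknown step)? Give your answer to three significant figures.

21.0-fold

Step 1: 220 μL + 2000 μL = 2220 μL total → factor 2220/220 = 10.091
Step 2: unknown factor x
Step 3: 55 μL brought to 28.1 mL → factor 28100/55 = 510.91
Step 4: 65 μL brought to 2400 μL → factor 2400/65 = 36.923
Product of known-step factors = 1.9036 × 10^5
Overall factor = 1.00 × 10^9 particles/mL / (250 particles/mL) = 4 × 10^6
x = 4 × 10^6 / 1.9036 × 10^5 = 21.0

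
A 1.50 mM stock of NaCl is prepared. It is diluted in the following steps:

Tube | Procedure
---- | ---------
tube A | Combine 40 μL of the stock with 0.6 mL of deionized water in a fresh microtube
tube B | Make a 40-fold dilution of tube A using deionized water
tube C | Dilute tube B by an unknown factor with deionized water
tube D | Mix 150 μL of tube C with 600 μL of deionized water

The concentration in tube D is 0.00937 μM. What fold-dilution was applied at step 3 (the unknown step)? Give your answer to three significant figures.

Step 1: 40 μL + 0.6 mL = 640 μL total → factor 640/40 = 16
Step 2: 40-fold → factor 40
Step 3: unknown factor x
Step 4: 150 μL + 600 μL = 750 μL total → factor 750/150 = 5
Product of known-step factors = 3200
Overall factor = 1.50 mM / (0.00937 μM) = 1.6009 × 10^5
x = 1.6009 × 10^5 / 3200 = 50.0

50.0-fold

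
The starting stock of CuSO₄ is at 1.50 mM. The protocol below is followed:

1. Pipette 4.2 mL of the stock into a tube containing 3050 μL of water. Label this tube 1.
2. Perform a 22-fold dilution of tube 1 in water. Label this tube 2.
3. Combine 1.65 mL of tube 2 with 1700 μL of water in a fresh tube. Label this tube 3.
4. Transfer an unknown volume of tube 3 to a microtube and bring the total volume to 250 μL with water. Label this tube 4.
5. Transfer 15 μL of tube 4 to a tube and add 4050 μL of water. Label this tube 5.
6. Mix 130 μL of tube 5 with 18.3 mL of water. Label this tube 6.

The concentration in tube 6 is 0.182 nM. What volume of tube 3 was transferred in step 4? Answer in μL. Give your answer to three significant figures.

Step 1: 4.2 mL + 3050 μL = 7.25 mL total → factor 7.25/4.2 = 1.7262
Step 2: 22-fold → factor 22
Step 3: 1.65 mL + 1700 μL = 3.35 mL total → factor 3.35/1.65 = 2.0303
Step 4: v brought to 250 μL → factor = 250 μL/v
Step 5: 15 μL + 4050 μL = 4065 μL total → factor 4065/15 = 271
Step 6: 130 μL + 18.3 mL = 18430 μL total → factor 18430/130 = 141.77
Product of known-step factors = 2.9623 × 10^6
Overall factor = 1.50 mM / (0.182 nM) = 8.2418 × 10^6
Step-4 factor = 8.2418 × 10^6 / 2.9623 × 10^6 = 2.7823
v = 250 μL / 2.7823 = 89.9 μL

89.9 μL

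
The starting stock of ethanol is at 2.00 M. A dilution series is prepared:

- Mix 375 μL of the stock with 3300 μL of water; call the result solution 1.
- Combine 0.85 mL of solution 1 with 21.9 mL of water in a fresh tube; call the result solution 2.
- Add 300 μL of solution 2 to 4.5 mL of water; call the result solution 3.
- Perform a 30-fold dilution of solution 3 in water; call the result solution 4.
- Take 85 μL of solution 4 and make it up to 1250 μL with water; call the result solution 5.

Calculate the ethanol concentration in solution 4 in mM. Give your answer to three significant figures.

0.0159 mM

Step 1: 375 μL + 3300 μL = 3675 μL total → factor 3675/375 = 9.8
Step 2: 0.85 mL + 21.9 mL = 22.75 mL total → factor 22.75/0.85 = 26.765
Step 3: 300 μL + 4.5 mL = 4800 μL total → factor 4800/300 = 16
Step 4: 30-fold → factor 30
Dilution factor through solution 4 = 9.8 × 26.765 × 16 × 30 = 1.259 × 10^5
[solution 4] = 2.00 M / 1.259 × 10^5 = 1.589 × 10^-5 M = 0.0159 mM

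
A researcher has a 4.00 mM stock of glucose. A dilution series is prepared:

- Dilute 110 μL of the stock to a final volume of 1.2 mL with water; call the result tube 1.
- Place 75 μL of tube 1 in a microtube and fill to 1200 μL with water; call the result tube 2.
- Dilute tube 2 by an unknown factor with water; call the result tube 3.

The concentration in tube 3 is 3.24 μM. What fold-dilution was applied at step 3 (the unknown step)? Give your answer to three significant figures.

Step 1: 110 μL brought to 1.2 mL → factor 1200/110 = 10.909
Step 2: 75 μL brought to 1200 μL → factor 1200/75 = 16
Step 3: unknown factor x
Product of known-step factors = 174.55
Overall factor = 4.00 mM / (3.24 μM) = 1234.6
x = 1234.6 / 174.55 = 7.07

7.07-fold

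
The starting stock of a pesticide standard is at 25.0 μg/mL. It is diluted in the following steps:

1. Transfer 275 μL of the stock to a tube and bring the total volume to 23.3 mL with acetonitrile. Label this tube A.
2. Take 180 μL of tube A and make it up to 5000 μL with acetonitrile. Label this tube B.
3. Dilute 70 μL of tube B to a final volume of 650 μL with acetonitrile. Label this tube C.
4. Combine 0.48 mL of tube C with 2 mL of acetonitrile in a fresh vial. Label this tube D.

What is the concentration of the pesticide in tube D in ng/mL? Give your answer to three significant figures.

0.221 ng/mL

Step 1: 275 μL brought to 23.3 mL → factor 23300/275 = 84.727
Step 2: 180 μL brought to 5000 μL → factor 5000/180 = 27.778
Step 3: 70 μL brought to 650 μL → factor 650/70 = 9.2857
Step 4: 0.48 mL + 2 mL = 2.48 mL total → factor 2.48/0.48 = 5.1667
Overall dilution factor = 84.727 × 27.778 × 9.2857 × 5.1667 = 1.1291 × 10^5
Final = 25.0 μg/mL / 1.1291 × 10^5 = 0.0002214 μg/mL = 0.221 ng/mL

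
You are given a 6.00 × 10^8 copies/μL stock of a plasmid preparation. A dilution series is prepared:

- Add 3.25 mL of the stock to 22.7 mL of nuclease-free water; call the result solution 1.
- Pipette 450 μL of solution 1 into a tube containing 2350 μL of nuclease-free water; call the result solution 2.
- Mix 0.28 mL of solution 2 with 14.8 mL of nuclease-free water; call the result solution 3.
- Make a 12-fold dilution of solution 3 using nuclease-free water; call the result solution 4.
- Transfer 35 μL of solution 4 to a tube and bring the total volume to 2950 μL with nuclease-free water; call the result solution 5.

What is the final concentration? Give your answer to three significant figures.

222 copies/μL

Step 1: 3.25 mL + 22.7 mL = 25.95 mL total → factor 25.95/3.25 = 7.9846
Step 2: 450 μL + 2350 μL = 2800 μL total → factor 2800/450 = 6.2222
Step 3: 0.28 mL + 14.8 mL = 15.08 mL total → factor 15.08/0.28 = 53.857
Step 4: 12-fold → factor 12
Step 5: 35 μL brought to 2950 μL → factor 2950/35 = 84.286
Overall dilution factor = 7.9846 × 6.2222 × 53.857 × 12 × 84.286 = 2.7063 × 10^6
Final = 6.00 × 10^8 copies/μL / 2.7063 × 10^6 = 222 copies/μL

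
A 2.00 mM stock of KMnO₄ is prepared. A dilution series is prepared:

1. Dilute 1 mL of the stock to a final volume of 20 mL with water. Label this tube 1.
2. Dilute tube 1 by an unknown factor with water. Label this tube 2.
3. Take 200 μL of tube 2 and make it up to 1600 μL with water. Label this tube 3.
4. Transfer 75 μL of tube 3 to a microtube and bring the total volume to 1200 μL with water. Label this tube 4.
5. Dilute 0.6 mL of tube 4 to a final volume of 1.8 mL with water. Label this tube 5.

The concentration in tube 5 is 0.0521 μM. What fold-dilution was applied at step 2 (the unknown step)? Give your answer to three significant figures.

5.00-fold

Step 1: 1 mL brought to 20 mL → factor 20/1 = 20
Step 2: unknown factor x
Step 3: 200 μL brought to 1600 μL → factor 1600/200 = 8
Step 4: 75 μL brought to 1200 μL → factor 1200/75 = 16
Step 5: 0.6 mL brought to 1.8 mL → factor 1.8/0.6 = 3
Product of known-step factors = 7680
Overall factor = 2.00 mM / (0.0521 μM) = 38388
x = 38388 / 7680 = 5.00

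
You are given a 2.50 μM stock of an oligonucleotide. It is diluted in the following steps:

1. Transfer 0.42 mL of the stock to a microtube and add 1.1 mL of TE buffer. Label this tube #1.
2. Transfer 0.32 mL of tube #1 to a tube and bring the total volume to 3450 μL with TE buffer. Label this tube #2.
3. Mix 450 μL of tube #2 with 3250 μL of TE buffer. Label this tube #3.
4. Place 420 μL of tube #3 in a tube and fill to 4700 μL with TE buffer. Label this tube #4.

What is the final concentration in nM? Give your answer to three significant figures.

Step 1: 0.42 mL + 1.1 mL = 1.52 mL total → factor 1.52/0.42 = 3.619
Step 2: 0.32 mL brought to 3450 μL → factor 3.45/0.32 = 10.781
Step 3: 450 μL + 3250 μL = 3700 μL total → factor 3700/450 = 8.2222
Step 4: 420 μL brought to 4700 μL → factor 4700/420 = 11.19
Overall dilution factor = 3.619 × 10.781 × 8.2222 × 11.19 = 3590.1
Final = 2.50 μM / 3590.1 = 0.0006964 μM = 0.696 nM

0.696 nM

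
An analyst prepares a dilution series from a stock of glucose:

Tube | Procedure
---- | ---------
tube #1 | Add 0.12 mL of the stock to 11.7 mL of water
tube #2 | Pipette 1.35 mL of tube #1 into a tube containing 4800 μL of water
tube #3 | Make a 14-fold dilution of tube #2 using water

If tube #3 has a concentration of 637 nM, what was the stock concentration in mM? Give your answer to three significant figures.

4.00 mM

Step 1: 0.12 mL + 11.7 mL = 11.82 mL total → factor 11.82/0.12 = 98.5
Step 2: 1.35 mL + 4800 μL = 6.15 mL total → factor 6.15/1.35 = 4.5556
Step 3: 14-fold → factor 14
Overall dilution factor = 98.5 × 4.5556 × 14 = 6282.1
Stock = 637 nM × 6282.1 = 4.002 × 10^6 nM = 4.00 mM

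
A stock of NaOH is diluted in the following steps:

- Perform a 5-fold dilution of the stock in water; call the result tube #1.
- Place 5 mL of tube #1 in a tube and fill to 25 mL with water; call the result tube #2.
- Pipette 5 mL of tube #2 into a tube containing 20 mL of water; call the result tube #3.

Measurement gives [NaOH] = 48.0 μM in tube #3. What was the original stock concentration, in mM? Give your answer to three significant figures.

6.00 mM

Step 1: 5-fold → factor 5
Step 2: 5 mL brought to 25 mL → factor 25/5 = 5
Step 3: 5 mL + 20 mL = 25 mL total → factor 25/5 = 5
Overall dilution factor = 5 × 5 × 5 = 125
Stock = 48.0 μM × 125 = 6000 μM = 6.00 mM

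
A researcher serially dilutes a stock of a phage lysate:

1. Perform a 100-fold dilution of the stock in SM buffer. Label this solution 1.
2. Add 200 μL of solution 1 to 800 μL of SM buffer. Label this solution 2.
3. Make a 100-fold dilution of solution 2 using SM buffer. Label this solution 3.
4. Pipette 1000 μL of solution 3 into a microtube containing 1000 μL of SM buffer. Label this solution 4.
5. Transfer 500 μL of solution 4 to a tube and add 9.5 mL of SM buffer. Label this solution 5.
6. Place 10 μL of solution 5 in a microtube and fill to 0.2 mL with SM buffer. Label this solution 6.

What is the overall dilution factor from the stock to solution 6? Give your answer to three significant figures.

4.00 × 10^7

Step 1: 100-fold → factor 100
Step 2: 200 μL + 800 μL = 1000 μL total → factor 1000/200 = 5
Step 3: 100-fold → factor 100
Step 4: 1000 μL + 1000 μL = 2000 μL total → factor 2000/1000 = 2
Step 5: 500 μL + 9.5 mL = 10000 μL total → factor 10000/500 = 20
Step 6: 10 μL brought to 0.2 mL → factor 200/10 = 20
Overall dilution factor = 100 × 5 × 100 × 2 × 20 × 20 = 4 × 10^7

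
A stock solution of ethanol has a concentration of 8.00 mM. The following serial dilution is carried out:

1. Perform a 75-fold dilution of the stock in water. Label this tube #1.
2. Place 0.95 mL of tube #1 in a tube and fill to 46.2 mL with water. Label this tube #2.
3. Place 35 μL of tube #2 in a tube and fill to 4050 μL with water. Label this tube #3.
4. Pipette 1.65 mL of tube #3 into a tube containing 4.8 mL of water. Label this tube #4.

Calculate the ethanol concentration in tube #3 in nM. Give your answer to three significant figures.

Step 1: 75-fold → factor 75
Step 2: 0.95 mL brought to 46.2 mL → factor 46.2/0.95 = 48.632
Step 3: 35 μL brought to 4050 μL → factor 4050/35 = 115.71
Dilution factor through tube #3 = 75 × 48.632 × 115.71 = 4.2205 × 10^5
[tube #3] = 8.00 mM / 4.2205 × 10^5 = 1.895 × 10^-5 mM = 19.0 nM

19.0 nM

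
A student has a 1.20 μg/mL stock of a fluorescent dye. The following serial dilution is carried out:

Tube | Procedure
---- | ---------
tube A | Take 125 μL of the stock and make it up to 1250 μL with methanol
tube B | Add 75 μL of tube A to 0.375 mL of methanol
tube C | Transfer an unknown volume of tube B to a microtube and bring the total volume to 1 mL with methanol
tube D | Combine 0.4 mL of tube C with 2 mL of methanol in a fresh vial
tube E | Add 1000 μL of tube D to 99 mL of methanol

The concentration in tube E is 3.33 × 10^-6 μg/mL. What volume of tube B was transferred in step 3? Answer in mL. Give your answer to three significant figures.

0.0999 mL

Step 1: 125 μL brought to 1250 μL → factor 1250/125 = 10
Step 2: 75 μL + 0.375 mL = 450 μL total → factor 450/75 = 6
Step 3: v brought to 1 mL → factor = 1 mL/v
Step 4: 0.4 mL + 2 mL = 2.4 mL total → factor 2.4/0.4 = 6
Step 5: 1000 μL + 99 mL = 1 × 10^5 μL total → factor 1 × 10^5/1000 = 100
Product of known-step factors = 36000
Overall factor = 1.20 μg/mL / (3.33 × 10^-6 μg/mL) = 3.6036 × 10^5
Step-3 factor = 3.6036 × 10^5 / 36000 = 10.01
v = 1 mL / 10.01 = 0.0999 mL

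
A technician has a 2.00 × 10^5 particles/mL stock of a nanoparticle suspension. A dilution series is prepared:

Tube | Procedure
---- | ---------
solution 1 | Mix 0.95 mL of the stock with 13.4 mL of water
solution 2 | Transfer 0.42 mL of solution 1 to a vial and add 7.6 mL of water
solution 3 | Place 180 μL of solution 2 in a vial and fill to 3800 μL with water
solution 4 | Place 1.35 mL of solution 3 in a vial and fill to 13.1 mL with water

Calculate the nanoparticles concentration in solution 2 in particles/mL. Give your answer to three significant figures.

693 particles/mL

Step 1: 0.95 mL + 13.4 mL = 14.35 mL total → factor 14.35/0.95 = 15.105
Step 2: 0.42 mL + 7.6 mL = 8.02 mL total → factor 8.02/0.42 = 19.095
Dilution factor through solution 2 = 15.105 × 19.095 = 288.44
[solution 2] = 2.00 × 10^5 particles/mL / 288.44 = 693 particles/mL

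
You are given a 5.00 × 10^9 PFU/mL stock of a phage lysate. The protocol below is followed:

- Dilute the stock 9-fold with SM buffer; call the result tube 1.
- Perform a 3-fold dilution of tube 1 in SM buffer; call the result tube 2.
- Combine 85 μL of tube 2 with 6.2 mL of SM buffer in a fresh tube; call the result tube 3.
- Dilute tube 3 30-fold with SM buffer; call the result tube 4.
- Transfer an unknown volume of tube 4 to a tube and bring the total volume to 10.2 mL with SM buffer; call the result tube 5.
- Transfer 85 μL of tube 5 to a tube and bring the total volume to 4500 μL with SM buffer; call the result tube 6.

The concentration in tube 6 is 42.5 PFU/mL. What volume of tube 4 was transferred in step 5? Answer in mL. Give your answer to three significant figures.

0.275 mL

Step 1: 9-fold → factor 9
Step 2: 3-fold → factor 3
Step 3: 85 μL + 6.2 mL = 6285 μL total → factor 6285/85 = 73.941
Step 4: 30-fold → factor 30
Step 5: v brought to 10.2 mL → factor = 10.2 mL/v
Step 6: 85 μL brought to 4500 μL → factor 4500/85 = 52.941
Product of known-step factors = 3.1708 × 10^6
Overall factor = 5.00 × 10^9 PFU/mL / (42.5 PFU/mL) = 1.1765 × 10^8
Step-5 factor = 1.1765 × 10^8 / 3.1708 × 10^6 = 37.104
v = 10.2 mL / 37.104 = 0.275 mL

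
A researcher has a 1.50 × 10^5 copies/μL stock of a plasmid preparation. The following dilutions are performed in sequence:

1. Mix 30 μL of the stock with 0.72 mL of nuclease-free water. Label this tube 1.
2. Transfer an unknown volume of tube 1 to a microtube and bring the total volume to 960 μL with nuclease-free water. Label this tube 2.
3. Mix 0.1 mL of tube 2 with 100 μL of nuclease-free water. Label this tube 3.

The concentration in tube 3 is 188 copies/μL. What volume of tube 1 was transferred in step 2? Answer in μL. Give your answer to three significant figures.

Step 1: 30 μL + 0.72 mL = 750 μL total → factor 750/30 = 25
Step 2: v brought to 960 μL → factor = 960 μL/v
Step 3: 0.1 mL + 100 μL = 0.2 mL total → factor 0.2/0.1 = 2
Product of known-step factors = 50
Overall factor = 1.50 × 10^5 copies/μL / (188 copies/μL) = 797.87
Step-2 factor = 797.87 / 50 = 15.957
v = 960 μL / 15.957 = 60.2 μL

60.2 μL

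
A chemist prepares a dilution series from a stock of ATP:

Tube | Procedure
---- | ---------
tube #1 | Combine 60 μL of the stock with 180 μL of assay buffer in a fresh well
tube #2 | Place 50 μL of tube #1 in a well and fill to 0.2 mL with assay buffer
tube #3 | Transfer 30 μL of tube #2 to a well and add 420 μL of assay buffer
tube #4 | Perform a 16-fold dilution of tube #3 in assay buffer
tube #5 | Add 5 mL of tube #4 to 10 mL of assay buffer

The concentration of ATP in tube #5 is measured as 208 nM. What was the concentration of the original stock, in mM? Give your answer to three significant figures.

2.40 mM

Step 1: 60 μL + 180 μL = 240 μL total → factor 240/60 = 4
Step 2: 50 μL brought to 0.2 mL → factor 200/50 = 4
Step 3: 30 μL + 420 μL = 450 μL total → factor 450/30 = 15
Step 4: 16-fold → factor 16
Step 5: 5 mL + 10 mL = 15 mL total → factor 15/5 = 3
Overall dilution factor = 4 × 4 × 15 × 16 × 3 = 11520
Stock = 208 nM × 11520 = 2.396 × 10^6 nM = 2.40 mM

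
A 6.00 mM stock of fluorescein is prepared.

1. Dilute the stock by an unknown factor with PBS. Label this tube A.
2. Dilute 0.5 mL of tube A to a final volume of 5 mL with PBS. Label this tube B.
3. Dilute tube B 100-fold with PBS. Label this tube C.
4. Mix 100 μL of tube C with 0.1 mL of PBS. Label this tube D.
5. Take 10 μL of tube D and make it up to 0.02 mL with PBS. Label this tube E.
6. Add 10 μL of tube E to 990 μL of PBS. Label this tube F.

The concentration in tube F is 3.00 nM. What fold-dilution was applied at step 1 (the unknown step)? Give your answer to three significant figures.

5.00-fold

Step 1: unknown factor x
Step 2: 0.5 mL brought to 5 mL → factor 5/0.5 = 10
Step 3: 100-fold → factor 100
Step 4: 100 μL + 0.1 mL = 200 μL total → factor 200/100 = 2
Step 5: 10 μL brought to 0.02 mL → factor 20/10 = 2
Step 6: 10 μL + 990 μL = 1000 μL total → factor 1000/10 = 100
Product of known-step factors = 4 × 10^5
Overall factor = 6.00 mM / (3.00 nM) = 2 × 10^6
x = 2 × 10^6 / 4 × 10^5 = 5.00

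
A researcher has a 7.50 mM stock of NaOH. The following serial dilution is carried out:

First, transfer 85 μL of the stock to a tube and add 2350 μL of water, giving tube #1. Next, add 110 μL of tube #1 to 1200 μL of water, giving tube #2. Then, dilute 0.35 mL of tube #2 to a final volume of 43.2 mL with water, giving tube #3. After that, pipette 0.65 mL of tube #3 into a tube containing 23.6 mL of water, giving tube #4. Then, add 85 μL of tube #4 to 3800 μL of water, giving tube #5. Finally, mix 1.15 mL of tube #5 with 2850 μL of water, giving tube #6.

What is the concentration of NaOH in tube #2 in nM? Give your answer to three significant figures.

Step 1: 85 μL + 2350 μL = 2435 μL total → factor 2435/85 = 28.647
Step 2: 110 μL + 1200 μL = 1310 μL total → factor 1310/110 = 11.909
Dilution factor through tube #2 = 28.647 × 11.909 = 341.16
[tube #2] = 7.50 mM / 341.16 = 0.02198 mM = 2.20 × 10^4 nM

2.20 × 10^4 nM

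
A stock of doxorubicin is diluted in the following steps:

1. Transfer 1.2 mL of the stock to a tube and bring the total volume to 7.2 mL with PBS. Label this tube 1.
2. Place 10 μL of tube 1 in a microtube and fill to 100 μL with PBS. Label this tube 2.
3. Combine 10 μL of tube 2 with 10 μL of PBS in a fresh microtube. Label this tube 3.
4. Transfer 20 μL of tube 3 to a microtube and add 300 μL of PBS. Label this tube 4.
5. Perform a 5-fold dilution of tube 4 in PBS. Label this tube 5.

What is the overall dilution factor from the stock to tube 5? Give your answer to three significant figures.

Step 1: 1.2 mL brought to 7.2 mL → factor 7.2/1.2 = 6
Step 2: 10 μL brought to 100 μL → factor 100/10 = 10
Step 3: 10 μL + 10 μL = 20 μL total → factor 20/10 = 2
Step 4: 20 μL + 300 μL = 320 μL total → factor 320/20 = 16
Step 5: 5-fold → factor 5
Overall dilution factor = 6 × 10 × 2 × 16 × 5 = 9600

9.60 × 10^3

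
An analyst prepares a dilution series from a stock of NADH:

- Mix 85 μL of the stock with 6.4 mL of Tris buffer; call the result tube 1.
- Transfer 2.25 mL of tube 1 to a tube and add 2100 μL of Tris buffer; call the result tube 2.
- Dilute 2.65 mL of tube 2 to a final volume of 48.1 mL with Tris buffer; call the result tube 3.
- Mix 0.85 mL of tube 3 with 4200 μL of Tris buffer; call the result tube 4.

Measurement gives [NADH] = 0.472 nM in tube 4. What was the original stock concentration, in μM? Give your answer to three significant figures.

7.51 μM

Step 1: 85 μL + 6.4 mL = 6485 μL total → factor 6485/85 = 76.294
Step 2: 2.25 mL + 2100 μL = 4.35 mL total → factor 4.35/2.25 = 1.9333
Step 3: 2.65 mL brought to 48.1 mL → factor 48.1/2.65 = 18.151
Step 4: 0.85 mL + 4200 μL = 5.05 mL total → factor 5.05/0.85 = 5.9412
Overall dilution factor = 76.294 × 1.9333 × 18.151 × 5.9412 = 15906
Stock = 0.472 nM × 15906 = 7508 nM = 7.51 μM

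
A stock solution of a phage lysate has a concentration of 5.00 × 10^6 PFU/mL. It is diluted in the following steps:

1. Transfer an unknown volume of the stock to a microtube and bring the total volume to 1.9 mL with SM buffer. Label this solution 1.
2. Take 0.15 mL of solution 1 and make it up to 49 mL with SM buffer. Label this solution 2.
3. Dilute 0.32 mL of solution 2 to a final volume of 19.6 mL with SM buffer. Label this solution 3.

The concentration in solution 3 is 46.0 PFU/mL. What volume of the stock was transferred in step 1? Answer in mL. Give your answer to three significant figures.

Step 1: v brought to 1.9 mL → factor = 1.9 mL/v
Step 2: 0.15 mL brought to 49 mL → factor 49/0.15 = 326.67
Step 3: 0.32 mL brought to 19.6 mL → factor 19.6/0.32 = 61.25
Product of known-step factors = 20008
Overall factor = 5.00 × 10^6 PFU/mL / (46.0 PFU/mL) = 1.087 × 10^5
Step-1 factor = 1.087 × 10^5 / 20008 = 5.4325
v = 1.9 mL / 5.4325 = 0.350 mL

0.350 mL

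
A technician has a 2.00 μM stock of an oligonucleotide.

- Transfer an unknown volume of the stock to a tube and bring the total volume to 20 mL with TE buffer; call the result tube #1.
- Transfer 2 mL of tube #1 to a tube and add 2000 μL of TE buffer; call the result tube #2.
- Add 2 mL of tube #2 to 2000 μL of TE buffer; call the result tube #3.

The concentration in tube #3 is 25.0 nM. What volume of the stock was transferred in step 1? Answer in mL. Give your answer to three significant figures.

1.00 mL

Step 1: v brought to 20 mL → factor = 20 mL/v
Step 2: 2 mL + 2000 μL = 4 mL total → factor 4/2 = 2
Step 3: 2 mL + 2000 μL = 4 mL total → factor 4/2 = 2
Product of known-step factors = 4
Overall factor = 2.00 μM / (25.0 nM) = 80
Step-1 factor = 80 / 4 = 20
v = 20 mL / 20 = 1.00 mL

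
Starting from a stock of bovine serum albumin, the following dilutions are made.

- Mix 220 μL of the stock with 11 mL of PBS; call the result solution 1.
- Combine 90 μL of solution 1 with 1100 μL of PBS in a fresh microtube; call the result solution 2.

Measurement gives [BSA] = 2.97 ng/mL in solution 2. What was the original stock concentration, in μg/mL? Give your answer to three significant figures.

Step 1: 220 μL + 11 mL = 11220 μL total → factor 11220/220 = 51
Step 2: 90 μL + 1100 μL = 1190 μL total → factor 1190/90 = 13.222
Overall dilution factor = 51 × 13.222 = 674.33
Stock = 2.97 ng/mL × 674.33 = 2003 ng/mL = 2.00 μg/mL

2.00 μg/mL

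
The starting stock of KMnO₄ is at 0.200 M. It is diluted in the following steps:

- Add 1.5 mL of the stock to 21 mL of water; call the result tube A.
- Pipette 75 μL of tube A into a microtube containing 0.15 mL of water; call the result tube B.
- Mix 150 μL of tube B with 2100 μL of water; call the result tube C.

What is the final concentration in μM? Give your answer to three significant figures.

296 μM

Step 1: 1.5 mL + 21 mL = 22.5 mL total → factor 22.5/1.5 = 15
Step 2: 75 μL + 0.15 mL = 225 μL total → factor 225/75 = 3
Step 3: 150 μL + 2100 μL = 2250 μL total → factor 2250/150 = 15
Overall dilution factor = 15 × 3 × 15 = 675
Final = 0.200 M / 675 = 0.0002963 M = 296 μM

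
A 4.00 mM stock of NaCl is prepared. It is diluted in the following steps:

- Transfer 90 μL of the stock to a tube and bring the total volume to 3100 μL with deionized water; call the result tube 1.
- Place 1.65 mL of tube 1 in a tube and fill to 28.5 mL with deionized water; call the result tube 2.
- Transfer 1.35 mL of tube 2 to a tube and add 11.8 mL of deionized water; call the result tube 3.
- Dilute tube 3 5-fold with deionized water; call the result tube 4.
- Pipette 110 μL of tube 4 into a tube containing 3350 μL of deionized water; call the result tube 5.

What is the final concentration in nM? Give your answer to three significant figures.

4.39 nM

Step 1: 90 μL brought to 3100 μL → factor 3100/90 = 34.444
Step 2: 1.65 mL brought to 28.5 mL → factor 28.5/1.65 = 17.273
Step 3: 1.35 mL + 11.8 mL = 13.15 mL total → factor 13.15/1.35 = 9.7407
Step 4: 5-fold → factor 5
Step 5: 110 μL + 3350 μL = 3460 μL total → factor 3460/110 = 31.455
Overall dilution factor = 34.444 × 17.273 × 9.7407 × 5 × 31.455 = 9.1143 × 10^5
Final = 4.00 mM / 9.1143 × 10^5 = 4.389 × 10^-6 mM = 4.39 nM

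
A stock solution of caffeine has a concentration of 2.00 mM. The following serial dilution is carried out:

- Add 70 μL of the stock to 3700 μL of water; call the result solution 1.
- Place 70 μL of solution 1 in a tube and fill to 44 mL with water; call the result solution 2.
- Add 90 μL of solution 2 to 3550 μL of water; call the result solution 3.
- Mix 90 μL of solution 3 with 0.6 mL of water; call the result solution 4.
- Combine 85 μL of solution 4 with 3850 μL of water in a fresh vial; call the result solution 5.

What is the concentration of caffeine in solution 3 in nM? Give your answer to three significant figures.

1.46 nM

Step 1: 70 μL + 3700 μL = 3770 μL total → factor 3770/70 = 53.857
Step 2: 70 μL brought to 44 mL → factor 44000/70 = 628.57
Step 3: 90 μL + 3550 μL = 3640 μL total → factor 3640/90 = 40.444
Dilution factor through solution 3 = 53.857 × 628.57 × 40.444 = 1.3692 × 10^6
[solution 3] = 2.00 mM / 1.3692 × 10^6 = 1.461 × 10^-6 mM = 1.46 nM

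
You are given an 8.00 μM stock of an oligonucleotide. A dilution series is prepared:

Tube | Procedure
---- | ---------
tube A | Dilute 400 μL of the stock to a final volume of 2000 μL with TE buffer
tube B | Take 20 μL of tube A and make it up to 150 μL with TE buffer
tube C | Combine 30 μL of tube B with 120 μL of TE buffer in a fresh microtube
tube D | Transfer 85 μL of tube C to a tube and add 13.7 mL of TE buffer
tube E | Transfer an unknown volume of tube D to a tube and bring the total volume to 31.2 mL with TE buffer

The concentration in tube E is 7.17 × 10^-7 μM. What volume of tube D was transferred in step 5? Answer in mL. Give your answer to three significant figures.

Step 1: 400 μL brought to 2000 μL → factor 2000/400 = 5
Step 2: 20 μL brought to 150 μL → factor 150/20 = 7.5
Step 3: 30 μL + 120 μL = 150 μL total → factor 150/30 = 5
Step 4: 85 μL + 13.7 mL = 13785 μL total → factor 13785/85 = 162.18
Step 5: v brought to 31.2 mL → factor = 31.2 mL/v
Product of known-step factors = 30408
Overall factor = 8.00 μM / (7.17 × 10^-7 μM) = 1.1158 × 10^7
Step-5 factor = 1.1158 × 10^7 / 30408 = 366.93
v = 31.2 mL / 366.93 = 0.0850 mL

0.0850 mL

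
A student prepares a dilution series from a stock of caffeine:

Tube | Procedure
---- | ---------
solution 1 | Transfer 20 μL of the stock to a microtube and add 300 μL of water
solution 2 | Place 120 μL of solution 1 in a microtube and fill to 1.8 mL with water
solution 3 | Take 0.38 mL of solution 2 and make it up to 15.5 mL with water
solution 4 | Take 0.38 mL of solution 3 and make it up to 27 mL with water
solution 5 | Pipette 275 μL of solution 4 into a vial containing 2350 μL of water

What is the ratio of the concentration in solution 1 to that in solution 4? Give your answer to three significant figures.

Step 1: 20 μL + 300 μL = 320 μL total → factor 320/20 = 16
Step 2: 120 μL brought to 1.8 mL → factor 1800/120 = 15
Step 3: 0.38 mL brought to 15.5 mL → factor 15.5/0.38 = 40.789
Step 4: 0.38 mL brought to 27 mL → factor 27/0.38 = 71.053
Dilution factor to solution 1 = 16; to solution 4 = 6.9557 × 10^5
[solution 1]/[solution 4] = (factor to solution 4)/(factor to solution 1) = 6.9557 × 10^5/16 = 4.35 × 10^4

4.35 × 10^4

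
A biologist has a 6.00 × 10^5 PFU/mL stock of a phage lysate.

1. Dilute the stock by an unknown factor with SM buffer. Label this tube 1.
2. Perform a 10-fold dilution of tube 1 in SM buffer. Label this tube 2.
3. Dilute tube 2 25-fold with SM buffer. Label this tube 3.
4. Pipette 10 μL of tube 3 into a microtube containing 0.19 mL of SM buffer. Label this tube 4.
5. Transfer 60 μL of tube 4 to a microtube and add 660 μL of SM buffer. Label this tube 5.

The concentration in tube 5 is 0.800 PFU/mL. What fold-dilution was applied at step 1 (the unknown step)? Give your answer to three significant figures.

12.5-fold

Step 1: unknown factor x
Step 2: 10-fold → factor 10
Step 3: 25-fold → factor 25
Step 4: 10 μL + 0.19 mL = 200 μL total → factor 200/10 = 20
Step 5: 60 μL + 660 μL = 720 μL total → factor 720/60 = 12
Product of known-step factors = 60000
Overall factor = 6.00 × 10^5 PFU/mL / (0.800 PFU/mL) = 7.5 × 10^5
x = 7.5 × 10^5 / 60000 = 12.5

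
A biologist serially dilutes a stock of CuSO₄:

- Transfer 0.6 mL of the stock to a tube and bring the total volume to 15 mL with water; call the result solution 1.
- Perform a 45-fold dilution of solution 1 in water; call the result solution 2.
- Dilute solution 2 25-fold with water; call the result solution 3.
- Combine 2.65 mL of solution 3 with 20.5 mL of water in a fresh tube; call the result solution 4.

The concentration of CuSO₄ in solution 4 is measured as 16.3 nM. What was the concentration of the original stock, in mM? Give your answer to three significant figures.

4.00 mM

Step 1: 0.6 mL brought to 15 mL → factor 15/0.6 = 25
Step 2: 45-fold → factor 45
Step 3: 25-fold → factor 25
Step 4: 2.65 mL + 20.5 mL = 23.15 mL total → factor 23.15/2.65 = 8.7358
Overall dilution factor = 25 × 45 × 25 × 8.7358 = 2.457 × 10^5
Stock = 16.3 nM × 2.457 × 10^5 = 4.005 × 10^6 nM = 4.00 mM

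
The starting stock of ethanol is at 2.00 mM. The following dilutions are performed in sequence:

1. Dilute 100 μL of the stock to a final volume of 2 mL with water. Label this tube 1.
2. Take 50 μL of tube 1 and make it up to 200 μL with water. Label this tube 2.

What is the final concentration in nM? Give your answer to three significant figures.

2.50 × 10^4 nM

Step 1: 100 μL brought to 2 mL → factor 2000/100 = 20
Step 2: 50 μL brought to 200 μL → factor 200/50 = 4
Overall dilution factor = 20 × 4 = 80
Final = 2.00 mM / 80 = 0.02500 mM = 2.50 × 10^4 nM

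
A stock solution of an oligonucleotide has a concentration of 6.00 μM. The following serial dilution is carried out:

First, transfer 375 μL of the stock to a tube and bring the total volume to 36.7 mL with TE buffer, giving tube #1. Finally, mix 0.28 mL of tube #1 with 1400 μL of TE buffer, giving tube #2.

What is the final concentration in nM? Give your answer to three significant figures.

Step 1: 375 μL brought to 36.7 mL → factor 36700/375 = 97.867
Step 2: 0.28 mL + 1400 μL = 1.68 mL total → factor 1.68/0.28 = 6
Overall dilution factor = 97.867 × 6 = 587.2
Final = 6.00 μM / 587.2 = 0.01022 μM = 10.2 nM

10.2 nM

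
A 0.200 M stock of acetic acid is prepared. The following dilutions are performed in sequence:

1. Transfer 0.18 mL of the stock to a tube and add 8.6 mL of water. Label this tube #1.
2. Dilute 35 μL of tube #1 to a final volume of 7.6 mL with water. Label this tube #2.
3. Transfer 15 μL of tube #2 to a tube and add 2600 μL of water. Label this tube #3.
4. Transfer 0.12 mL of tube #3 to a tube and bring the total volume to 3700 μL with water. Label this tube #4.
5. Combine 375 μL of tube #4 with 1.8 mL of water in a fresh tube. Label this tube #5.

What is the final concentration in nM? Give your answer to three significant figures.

0.606 nM

Step 1: 0.18 mL + 8.6 mL = 8.78 mL total → factor 8.78/0.18 = 48.778
Step 2: 35 μL brought to 7.6 mL → factor 7600/35 = 217.14
Step 3: 15 μL + 2600 μL = 2615 μL total → factor 2615/15 = 174.33
Step 4: 0.12 mL brought to 3700 μL → factor 3.7/0.12 = 30.833
Step 5: 375 μL + 1.8 mL = 2175 μL total → factor 2175/375 = 5.8
Overall dilution factor = 48.778 × 217.14 × 174.33 × 30.833 × 5.8 = 3.3021 × 10^8
Final = 0.200 M / 3.3021 × 10^8 = 6.057 × 10^-10 M = 0.606 nM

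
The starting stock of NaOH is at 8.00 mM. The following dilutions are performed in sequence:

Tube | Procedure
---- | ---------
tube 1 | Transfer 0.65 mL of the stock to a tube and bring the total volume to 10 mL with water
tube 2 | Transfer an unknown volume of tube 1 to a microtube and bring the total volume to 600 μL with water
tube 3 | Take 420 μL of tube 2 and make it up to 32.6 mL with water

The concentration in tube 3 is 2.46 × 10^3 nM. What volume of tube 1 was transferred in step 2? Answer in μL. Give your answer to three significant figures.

Step 1: 0.65 mL brought to 10 mL → factor 10/0.65 = 15.385
Step 2: v brought to 600 μL → factor = 600 μL/v
Step 3: 420 μL brought to 32.6 mL → factor 32600/420 = 77.619
Product of known-step factors = 1194.1
Overall factor = 8.00 mM / (2.46 × 10^3 nM) = 3252
Step-2 factor = 3252 / 1194.1 = 2.7233
v = 600 μL / 2.7233 = 220 μL

220 μL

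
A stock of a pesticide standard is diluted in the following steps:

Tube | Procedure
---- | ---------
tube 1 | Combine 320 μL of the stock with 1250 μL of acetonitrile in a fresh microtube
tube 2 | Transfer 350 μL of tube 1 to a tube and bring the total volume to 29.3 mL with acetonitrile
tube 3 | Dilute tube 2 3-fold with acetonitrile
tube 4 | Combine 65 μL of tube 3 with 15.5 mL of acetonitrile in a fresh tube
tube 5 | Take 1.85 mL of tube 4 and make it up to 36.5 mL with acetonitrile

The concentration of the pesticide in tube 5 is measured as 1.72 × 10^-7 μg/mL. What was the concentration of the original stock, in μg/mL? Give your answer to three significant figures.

Step 1: 320 μL + 1250 μL = 1570 μL total → factor 1570/320 = 4.9062
Step 2: 350 μL brought to 29.3 mL → factor 29300/350 = 83.714
Step 3: 3-fold → factor 3
Step 4: 65 μL + 15.5 mL = 15565 μL total → factor 15565/65 = 239.46
Step 5: 1.85 mL brought to 36.5 mL → factor 36.5/1.85 = 19.73
Overall dilution factor = 4.9062 × 83.714 × 3 × 239.46 × 19.73 = 5.8214 × 10^6
Stock = 1.72 × 10^-7 μg/mL × 5.8214 × 10^6 = 1.00 μg/mL

1.00 μg/mL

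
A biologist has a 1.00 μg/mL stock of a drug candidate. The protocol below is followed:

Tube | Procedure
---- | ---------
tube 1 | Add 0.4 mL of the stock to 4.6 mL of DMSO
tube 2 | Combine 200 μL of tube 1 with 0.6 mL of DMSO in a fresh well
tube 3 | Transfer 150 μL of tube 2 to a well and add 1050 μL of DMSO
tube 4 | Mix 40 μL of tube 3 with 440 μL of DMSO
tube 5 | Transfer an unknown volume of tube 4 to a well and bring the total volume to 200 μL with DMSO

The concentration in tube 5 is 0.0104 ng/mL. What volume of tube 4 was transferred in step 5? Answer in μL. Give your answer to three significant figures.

9.98 μL

Step 1: 0.4 mL + 4.6 mL = 5 mL total → factor 5/0.4 = 12.5
Step 2: 200 μL + 0.6 mL = 800 μL total → factor 800/200 = 4
Step 3: 150 μL + 1050 μL = 1200 μL total → factor 1200/150 = 8
Step 4: 40 μL + 440 μL = 480 μL total → factor 480/40 = 12
Step 5: v brought to 200 μL → factor = 200 μL/v
Product of known-step factors = 4800
Overall factor = 1.00 μg/mL / (0.0104 ng/mL) = 96154
Step-5 factor = 96154 / 4800 = 20.032
v = 200 μL / 20.032 = 9.98 μL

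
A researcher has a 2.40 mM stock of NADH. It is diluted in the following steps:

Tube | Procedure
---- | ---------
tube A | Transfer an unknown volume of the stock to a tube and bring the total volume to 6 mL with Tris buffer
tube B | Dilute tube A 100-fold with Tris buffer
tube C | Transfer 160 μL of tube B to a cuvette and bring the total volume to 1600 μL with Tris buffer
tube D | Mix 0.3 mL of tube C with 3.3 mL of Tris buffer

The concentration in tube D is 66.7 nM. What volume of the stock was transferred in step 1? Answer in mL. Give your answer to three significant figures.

2.00 mL

Step 1: v brought to 6 mL → factor = 6 mL/v
Step 2: 100-fold → factor 100
Step 3: 160 μL brought to 1600 μL → factor 1600/160 = 10
Step 4: 0.3 mL + 3.3 mL = 3.6 mL total → factor 3.6/0.3 = 12
Product of known-step factors = 12000
Overall factor = 2.40 mM / (66.7 nM) = 35982
Step-1 factor = 35982 / 12000 = 2.9985
v = 6 mL / 2.9985 = 2.00 mL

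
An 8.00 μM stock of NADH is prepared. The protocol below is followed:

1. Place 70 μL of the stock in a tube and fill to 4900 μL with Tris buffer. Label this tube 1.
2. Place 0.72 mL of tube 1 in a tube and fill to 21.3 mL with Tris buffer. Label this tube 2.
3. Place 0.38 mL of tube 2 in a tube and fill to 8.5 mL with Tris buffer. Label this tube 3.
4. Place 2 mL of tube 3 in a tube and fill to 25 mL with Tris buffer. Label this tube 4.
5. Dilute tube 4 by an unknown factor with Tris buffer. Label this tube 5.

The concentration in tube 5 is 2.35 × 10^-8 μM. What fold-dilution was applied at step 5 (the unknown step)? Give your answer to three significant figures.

588-fold

Step 1: 70 μL brought to 4900 μL → factor 4900/70 = 70
Step 2: 0.72 mL brought to 21.3 mL → factor 21.3/0.72 = 29.583
Step 3: 0.38 mL brought to 8.5 mL → factor 8.5/0.38 = 22.368
Step 4: 2 mL brought to 25 mL → factor 25/2 = 12.5
Step 5: unknown factor x
Product of known-step factors = 5.7902 × 10^5
Overall factor = 8.00 μM / (2.35 × 10^-8 μM) = 3.4043 × 10^8
x = 3.4043 × 10^8 / 5.7902 × 10^5 = 588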